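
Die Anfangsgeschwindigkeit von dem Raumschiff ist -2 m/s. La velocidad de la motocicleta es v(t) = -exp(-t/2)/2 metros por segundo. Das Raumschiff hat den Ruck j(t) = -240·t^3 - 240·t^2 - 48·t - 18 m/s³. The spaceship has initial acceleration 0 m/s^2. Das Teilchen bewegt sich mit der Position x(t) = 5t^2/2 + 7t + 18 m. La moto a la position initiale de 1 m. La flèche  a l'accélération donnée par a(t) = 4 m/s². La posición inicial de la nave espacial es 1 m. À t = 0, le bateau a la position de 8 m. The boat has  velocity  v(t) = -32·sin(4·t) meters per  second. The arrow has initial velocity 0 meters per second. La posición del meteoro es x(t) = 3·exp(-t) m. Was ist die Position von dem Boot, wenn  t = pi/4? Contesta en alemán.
Wir müssen unsere Gleichung für die Geschwindigkeit v(t) = -32·sin(4·t) 1-mal integrieren. Durch Integration von der Geschwindigkeit und Verwendung der Anfangsbedingung x(0) = 8, erhalten wir x(t) = 8·cos(4·t). Mit x(t) = 8·cos(4·t) und Einsetzen von t = pi/4, finden wir x = -8.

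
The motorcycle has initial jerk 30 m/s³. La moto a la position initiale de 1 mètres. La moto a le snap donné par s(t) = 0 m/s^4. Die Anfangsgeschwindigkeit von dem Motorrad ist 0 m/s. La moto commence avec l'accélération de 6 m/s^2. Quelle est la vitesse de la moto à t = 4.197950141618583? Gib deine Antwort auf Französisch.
En partant du snap s(t) = 0, nous prenons 3 primitives. L'intégrale du snap est le jerk. En utilisant j(0) = 30, nous obtenons j(t) = 30. La primitive du jerk est l'accélération. En utilisant a(0) = 6, nous obtenons a(t) = 30·t + 6. La primitive de l'accélération, avec v(0) = 0, donne la vitesse: v(t) = 3·t·(5·t + 2). De l'équation de la vitesse v(t) = 3·t·(5·t + 2), nous substituons t = 4.197950141618583 pour obtenir v = 289.529481722444.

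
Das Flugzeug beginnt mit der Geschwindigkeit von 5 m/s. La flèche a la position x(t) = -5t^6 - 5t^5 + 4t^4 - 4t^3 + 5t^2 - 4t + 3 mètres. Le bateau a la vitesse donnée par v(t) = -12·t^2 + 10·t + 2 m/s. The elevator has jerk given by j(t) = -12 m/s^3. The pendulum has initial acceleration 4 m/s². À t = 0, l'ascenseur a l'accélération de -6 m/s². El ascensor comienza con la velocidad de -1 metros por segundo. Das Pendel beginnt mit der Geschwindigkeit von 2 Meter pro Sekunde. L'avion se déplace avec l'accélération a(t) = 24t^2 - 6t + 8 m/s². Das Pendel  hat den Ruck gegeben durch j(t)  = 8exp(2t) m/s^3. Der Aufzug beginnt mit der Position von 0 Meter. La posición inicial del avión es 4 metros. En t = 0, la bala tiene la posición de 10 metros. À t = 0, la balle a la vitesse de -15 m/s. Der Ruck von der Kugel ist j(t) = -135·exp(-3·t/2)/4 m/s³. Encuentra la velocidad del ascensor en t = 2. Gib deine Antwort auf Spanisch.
Debemos encontrar la integral de nuestra ecuación de la sacudida j(t) = -12 2 veces. La antiderivada de la sacudida es la aceleración. Usando a(0) = -6, obtenemos a(t) = -12·t - 6. Tomando ∫a(t)dt y aplicando v(0) = -1, encontramos v(t) = -6·t^2 - 6·t - 1. Usando v(t) = -6·t^2 - 6·t - 1 y sustituyendo t = 2, encontramos v = -37.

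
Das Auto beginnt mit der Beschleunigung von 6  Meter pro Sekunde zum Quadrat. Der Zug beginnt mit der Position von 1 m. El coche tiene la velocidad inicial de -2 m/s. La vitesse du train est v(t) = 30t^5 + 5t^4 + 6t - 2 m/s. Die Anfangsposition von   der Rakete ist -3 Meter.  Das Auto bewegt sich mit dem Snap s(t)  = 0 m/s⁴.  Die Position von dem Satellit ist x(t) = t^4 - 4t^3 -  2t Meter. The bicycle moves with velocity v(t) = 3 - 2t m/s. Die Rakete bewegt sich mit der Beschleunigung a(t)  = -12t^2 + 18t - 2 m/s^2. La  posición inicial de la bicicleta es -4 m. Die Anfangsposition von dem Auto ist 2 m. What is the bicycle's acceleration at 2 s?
Starting from velocity v(t) = 3 - 2·t, we take 1 derivative. Differentiating velocity, we get acceleration: a(t) = -2. From the given acceleration equation a(t) = -2, we substitute t = 2 to get a = -2.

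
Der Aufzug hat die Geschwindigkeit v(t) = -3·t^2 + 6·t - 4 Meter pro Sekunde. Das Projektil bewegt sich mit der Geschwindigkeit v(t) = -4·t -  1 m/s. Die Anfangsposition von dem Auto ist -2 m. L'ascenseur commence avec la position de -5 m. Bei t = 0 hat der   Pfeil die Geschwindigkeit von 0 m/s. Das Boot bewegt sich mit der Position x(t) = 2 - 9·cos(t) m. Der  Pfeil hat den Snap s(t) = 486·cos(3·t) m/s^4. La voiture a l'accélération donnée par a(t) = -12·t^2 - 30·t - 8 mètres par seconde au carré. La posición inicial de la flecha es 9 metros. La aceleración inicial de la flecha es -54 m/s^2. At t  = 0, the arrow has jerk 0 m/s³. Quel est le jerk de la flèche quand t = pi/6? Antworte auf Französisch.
Nous devons intégrer notre équation du snap s(t) = 486·cos(3·t) 1 fois. En intégrant le snap et en utilisant la condition initiale j(0) = 0, nous obtenons j(t) = 162·sin(3·t). De l'équation du jerk j(t) = 162·sin(3·t), nous substituons t = pi/6 pour obtenir j = 162.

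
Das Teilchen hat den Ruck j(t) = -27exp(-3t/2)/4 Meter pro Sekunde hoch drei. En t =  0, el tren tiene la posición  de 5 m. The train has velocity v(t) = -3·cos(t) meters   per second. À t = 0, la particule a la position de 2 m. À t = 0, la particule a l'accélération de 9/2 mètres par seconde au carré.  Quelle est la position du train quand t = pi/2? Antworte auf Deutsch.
Wir müssen unsere Gleichung für die Geschwindigkeit v(t) = -3·cos(t) 1-mal integrieren. Mit ∫v(t)dt und Anwendung von x(0) = 5, finden wir x(t) = 5 - 3·sin(t). Mit x(t) = 5 - 3·sin(t) und Einsetzen von t = pi/2, finden wir x = 2.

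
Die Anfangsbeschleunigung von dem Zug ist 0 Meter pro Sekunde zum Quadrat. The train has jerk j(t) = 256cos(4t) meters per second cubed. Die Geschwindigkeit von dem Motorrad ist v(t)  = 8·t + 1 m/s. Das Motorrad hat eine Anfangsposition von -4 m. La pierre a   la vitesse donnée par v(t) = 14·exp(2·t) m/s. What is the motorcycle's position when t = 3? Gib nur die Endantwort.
x(3) = 35.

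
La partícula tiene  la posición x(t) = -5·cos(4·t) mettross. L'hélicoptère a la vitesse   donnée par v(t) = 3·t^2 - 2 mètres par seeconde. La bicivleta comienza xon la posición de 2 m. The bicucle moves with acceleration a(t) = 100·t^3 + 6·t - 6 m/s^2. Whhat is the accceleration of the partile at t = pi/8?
To solve this, we need to take 2 derivatives of our position equation x(t) = -5·cos(4·t). The derivative of position gives velocity: v(t) = 20·sin(4·t). Taking d/dt of v(t), we find a(t) = 80·cos(4·t). Using a(t) = 80·cos(4·t) and substituting t = pi/8, we find a = 0.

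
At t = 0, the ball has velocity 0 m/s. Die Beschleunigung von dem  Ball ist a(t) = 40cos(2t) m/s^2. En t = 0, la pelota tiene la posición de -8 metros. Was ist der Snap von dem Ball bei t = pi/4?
Wir müssen unsere Gleichung für die Beschleunigung a(t) = 40·cos(2·t) 2-mal ableiten. Durch Ableiten von der Beschleunigung erhalten wir den Ruck: j(t) = -80·sin(2·t). Die Ableitung von dem Ruck ergibt den Snap: s(t) = -160·cos(2·t). Mit s(t) = -160·cos(2·t) und Einsetzen von t = pi/4, finden wir s = 0.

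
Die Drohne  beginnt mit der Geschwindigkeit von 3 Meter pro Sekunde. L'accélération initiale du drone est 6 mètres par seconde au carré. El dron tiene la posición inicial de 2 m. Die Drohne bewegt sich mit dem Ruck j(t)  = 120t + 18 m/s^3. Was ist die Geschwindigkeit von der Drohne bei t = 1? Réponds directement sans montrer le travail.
Die Antwort ist 38.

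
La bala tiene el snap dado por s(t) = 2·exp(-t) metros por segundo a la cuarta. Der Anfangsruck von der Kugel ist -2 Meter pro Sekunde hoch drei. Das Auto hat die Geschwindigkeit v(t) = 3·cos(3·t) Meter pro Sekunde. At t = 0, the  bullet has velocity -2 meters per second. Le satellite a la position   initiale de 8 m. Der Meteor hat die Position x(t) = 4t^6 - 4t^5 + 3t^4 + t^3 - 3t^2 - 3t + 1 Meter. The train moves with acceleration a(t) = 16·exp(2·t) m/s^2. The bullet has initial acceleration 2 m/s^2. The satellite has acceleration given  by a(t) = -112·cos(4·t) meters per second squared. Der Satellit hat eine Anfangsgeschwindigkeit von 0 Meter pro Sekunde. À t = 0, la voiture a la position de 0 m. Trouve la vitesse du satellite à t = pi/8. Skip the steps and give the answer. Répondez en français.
À t = pi/8, v = -28.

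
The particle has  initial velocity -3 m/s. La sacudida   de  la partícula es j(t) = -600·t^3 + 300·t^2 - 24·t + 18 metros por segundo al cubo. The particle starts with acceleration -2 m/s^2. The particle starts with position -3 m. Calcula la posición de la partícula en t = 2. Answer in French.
Nous devons trouver l'intégrale de notre équation du jerk j(t) = -600·t^3 + 300·t^2 - 24·t + 18 3 fois. En prenant ∫j(t)dt et en appliquant a(0) = -2, nous trouvons a(t) = -150·t^4 + 100·t^3 - 12·t^2 + 18·t - 2. En prenant ∫a(t)dt et en appliquant v(0) = -3, nous trouvons v(t) = -30·t^5 + 25·t^4 - 4·t^3 + 9·t^2 - 2·t - 3. La primitive de la vitesse est la position. En utilisant x(0) = -3, nous obtenons x(t) = -5·t^6 + 5·t^5 - t^4 + 3·t^3 - t^2 - 3·t - 3. De l'équation de la position x(t) = -5·t^6 + 5·t^5 - t^4 + 3·t^3 - t^2 - 3·t - 3, nous substituons t = 2 pour obtenir x = -165.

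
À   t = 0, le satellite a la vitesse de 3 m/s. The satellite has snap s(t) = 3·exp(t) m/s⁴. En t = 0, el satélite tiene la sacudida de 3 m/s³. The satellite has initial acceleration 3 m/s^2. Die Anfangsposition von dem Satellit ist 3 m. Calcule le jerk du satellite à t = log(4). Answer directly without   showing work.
La réponse est 12.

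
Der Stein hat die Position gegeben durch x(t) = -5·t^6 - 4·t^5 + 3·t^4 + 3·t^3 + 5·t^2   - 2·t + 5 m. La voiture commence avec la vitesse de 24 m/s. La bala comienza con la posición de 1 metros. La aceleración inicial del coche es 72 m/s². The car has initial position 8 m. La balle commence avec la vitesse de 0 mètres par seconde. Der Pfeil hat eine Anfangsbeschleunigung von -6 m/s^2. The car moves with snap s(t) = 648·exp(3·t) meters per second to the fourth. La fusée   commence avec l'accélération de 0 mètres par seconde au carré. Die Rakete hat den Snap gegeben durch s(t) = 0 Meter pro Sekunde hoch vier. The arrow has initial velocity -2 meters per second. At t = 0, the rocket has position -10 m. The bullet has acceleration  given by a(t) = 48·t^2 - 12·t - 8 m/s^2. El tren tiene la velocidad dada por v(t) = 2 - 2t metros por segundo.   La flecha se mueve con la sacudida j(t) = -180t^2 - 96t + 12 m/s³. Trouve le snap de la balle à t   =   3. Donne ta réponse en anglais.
We must differentiate our acceleration equation a(t) = 48·t^2 - 12·t - 8 2 times. Taking d/dt of a(t), we find j(t) = 96·t - 12. Taking d/dt of j(t), we find s(t) = 96. We have snap s(t) = 96. Substituting t = 3: s(3) = 96.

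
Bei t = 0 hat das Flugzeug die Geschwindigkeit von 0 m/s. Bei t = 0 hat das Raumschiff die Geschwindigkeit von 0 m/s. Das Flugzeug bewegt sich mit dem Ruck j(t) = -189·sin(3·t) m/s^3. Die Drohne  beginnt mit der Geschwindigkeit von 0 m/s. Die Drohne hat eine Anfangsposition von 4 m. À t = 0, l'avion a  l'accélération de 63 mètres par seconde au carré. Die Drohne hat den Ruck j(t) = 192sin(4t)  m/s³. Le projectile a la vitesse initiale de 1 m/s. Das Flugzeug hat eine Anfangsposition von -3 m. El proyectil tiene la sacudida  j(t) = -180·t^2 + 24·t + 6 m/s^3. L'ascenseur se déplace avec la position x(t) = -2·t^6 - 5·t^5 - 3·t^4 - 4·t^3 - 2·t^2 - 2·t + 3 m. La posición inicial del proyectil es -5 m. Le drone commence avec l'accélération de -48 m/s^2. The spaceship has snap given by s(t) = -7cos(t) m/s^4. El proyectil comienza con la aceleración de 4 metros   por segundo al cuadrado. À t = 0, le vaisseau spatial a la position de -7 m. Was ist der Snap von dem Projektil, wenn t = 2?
Wir müssen unsere Gleichung für den Ruck j(t) = -180·t^2 + 24·t + 6 1-mal ableiten. Die Ableitung von dem Ruck ergibt den Snap: s(t) = 24 - 360·t. Wir haben den Snap s(t) = 24 - 360·t. Durch Einsetzen von t = 2: s(2) = -696.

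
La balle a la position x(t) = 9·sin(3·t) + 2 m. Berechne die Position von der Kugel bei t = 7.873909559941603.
Aus der Gleichung für die Position x(t) = 9·sin(3·t) + 2, setzen wir t = 7.873909559941603 ein und erhalten x = -6.98392133930044.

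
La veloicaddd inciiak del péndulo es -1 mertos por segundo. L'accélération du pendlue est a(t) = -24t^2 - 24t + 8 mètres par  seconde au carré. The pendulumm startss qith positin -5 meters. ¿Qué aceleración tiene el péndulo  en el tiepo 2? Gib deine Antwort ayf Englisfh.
From the given acceleration equation a(t) = -24·t^2 - 24·t + 8, we substitute t = 2 to get a = -136.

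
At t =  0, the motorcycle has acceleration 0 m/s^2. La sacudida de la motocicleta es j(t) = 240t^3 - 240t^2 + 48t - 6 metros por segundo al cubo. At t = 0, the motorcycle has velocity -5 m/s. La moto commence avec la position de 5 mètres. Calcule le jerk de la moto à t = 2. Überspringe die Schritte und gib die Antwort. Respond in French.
j(2) = 1050.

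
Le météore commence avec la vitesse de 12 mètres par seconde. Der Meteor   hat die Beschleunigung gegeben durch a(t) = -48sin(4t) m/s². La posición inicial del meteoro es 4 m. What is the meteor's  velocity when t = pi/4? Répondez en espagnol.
Debemos encontrar la integral de nuestra ecuación de la aceleración a(t) = -48·sin(4·t) 1 vez. Tomando ∫a(t)dt y aplicando v(0) = 12, encontramos v(t) = 12·cos(4·t). Usando v(t) = 12·cos(4·t) y sustituyendo t = pi/4, encontramos v = -12.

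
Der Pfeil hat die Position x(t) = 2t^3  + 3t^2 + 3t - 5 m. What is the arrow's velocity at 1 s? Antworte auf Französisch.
En partant de la position x(t) = 2·t^3 + 3·t^2 + 3·t - 5, nous prenons 1 dérivée. En prenant d/dt de x(t), nous trouvons v(t) = 6·t^2 + 6·t + 3. Nous avons la vitesse v(t) = 6·t^2 + 6·t + 3. En substituant t = 1: v(1) = 15.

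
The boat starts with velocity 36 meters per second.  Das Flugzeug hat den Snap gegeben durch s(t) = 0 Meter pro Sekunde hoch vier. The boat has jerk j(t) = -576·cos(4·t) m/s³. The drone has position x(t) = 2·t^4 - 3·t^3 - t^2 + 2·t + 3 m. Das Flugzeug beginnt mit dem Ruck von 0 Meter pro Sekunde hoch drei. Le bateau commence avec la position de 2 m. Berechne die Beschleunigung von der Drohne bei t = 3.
Ausgehend von der Position x(t) = 2·t^4 - 3·t^3 - t^2 + 2·t + 3, nehmen wir 2 Ableitungen. Die Ableitung von der Position ergibt die Geschwindigkeit: v(t) = 8·t^3 - 9·t^2 - 2·t + 2. Durch Ableiten von der Geschwindigkeit erhalten wir die Beschleunigung: a(t) = 24·t^2 - 18·t - 2. Wir haben die Beschleunigung a(t) = 24·t^2 - 18·t - 2. Durch Einsetzen von t = 3: a(3) = 160.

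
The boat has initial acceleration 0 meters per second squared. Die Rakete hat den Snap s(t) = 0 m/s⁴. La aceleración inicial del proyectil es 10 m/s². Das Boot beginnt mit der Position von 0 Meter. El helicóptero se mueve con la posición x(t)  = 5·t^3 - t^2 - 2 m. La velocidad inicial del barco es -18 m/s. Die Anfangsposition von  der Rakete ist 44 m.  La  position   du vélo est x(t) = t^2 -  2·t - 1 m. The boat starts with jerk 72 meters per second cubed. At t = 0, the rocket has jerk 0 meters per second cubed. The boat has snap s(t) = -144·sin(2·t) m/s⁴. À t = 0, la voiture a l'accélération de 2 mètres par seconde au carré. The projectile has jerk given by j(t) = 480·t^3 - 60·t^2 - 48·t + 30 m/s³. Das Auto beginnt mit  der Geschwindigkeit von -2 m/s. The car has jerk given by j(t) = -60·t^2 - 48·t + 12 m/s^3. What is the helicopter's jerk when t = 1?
Starting from position x(t) = 5·t^3 - t^2 - 2, we take 3 derivatives. Differentiating position, we get velocity: v(t) = 15·t^2 - 2·t. The derivative of velocity gives acceleration: a(t) = 30·t - 2. Taking d/dt of a(t), we find j(t) = 30. Using j(t) = 30 and substituting t = 1, we find j = 30.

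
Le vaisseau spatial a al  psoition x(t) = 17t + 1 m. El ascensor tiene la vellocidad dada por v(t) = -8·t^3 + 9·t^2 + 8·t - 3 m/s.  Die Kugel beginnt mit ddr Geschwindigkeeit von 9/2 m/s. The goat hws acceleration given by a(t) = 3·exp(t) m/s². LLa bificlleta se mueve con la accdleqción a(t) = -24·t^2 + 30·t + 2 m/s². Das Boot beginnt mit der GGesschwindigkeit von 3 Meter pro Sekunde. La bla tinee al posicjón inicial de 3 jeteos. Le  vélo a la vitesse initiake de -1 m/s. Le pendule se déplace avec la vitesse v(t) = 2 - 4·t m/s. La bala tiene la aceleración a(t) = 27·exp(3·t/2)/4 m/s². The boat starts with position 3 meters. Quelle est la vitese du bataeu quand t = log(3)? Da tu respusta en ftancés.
En partant de l'accélération a(t) = 3·exp(t), nous prenons 1 primitive. L'intégrale de l'accélération, avec v(0) = 3, donne la vitesse: v(t) = 3·exp(t). De l'équation de la vitesse v(t) = 3·exp(t), nous substituons t = log(3) pour obtenir v = 9.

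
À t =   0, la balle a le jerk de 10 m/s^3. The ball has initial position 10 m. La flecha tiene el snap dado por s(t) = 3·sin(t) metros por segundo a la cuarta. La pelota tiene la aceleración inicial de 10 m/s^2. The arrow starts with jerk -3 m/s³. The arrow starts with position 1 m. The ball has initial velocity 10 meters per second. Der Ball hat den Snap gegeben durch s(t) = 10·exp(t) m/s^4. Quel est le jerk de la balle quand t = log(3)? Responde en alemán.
Wir müssen die Stammfunktion unserer Gleichung für den Snap s(t) = 10·exp(t) 1-mal finden. Durch Integration von dem Snap und Verwendung der Anfangsbedingung j(0) = 10, erhalten wir j(t) = 10·exp(t). Aus der Gleichung für den Ruck j(t) = 10·exp(t), setzen wir t = log(3) ein und erhalten j = 30.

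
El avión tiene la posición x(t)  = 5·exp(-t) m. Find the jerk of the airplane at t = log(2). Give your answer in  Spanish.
Partiendo de la posición x(t) = 5·exp(-t), tomamos 3 derivadas. La derivada de la posición da la velocidad: v(t) = -5·exp(-t). Tomando d/dt de v(t), encontramos a(t) = 5·exp(-t). Tomando d/dt de a(t), encontramos j(t) = -5·exp(-t). Tenemos la sacudida j(t) = -5·exp(-t). Sustituyendo t = log(2): j(log(2)) = -5/2.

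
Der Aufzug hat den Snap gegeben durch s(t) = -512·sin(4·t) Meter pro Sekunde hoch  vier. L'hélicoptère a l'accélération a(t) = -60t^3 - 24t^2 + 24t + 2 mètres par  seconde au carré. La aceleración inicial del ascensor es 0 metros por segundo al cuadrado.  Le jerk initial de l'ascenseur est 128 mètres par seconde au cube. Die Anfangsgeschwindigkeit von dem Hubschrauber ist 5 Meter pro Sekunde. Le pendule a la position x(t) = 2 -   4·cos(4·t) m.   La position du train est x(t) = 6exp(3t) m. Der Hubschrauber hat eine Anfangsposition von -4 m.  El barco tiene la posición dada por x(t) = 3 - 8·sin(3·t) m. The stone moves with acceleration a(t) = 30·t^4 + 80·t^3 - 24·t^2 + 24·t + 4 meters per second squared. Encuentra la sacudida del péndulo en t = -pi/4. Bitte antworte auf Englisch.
To solve this, we need to take 3 derivatives of our position equation x(t) = 2 - 4·cos(4·t). Differentiating position, we get velocity: v(t) = 16·sin(4·t). The derivative of velocity gives acceleration: a(t) = 64·cos(4·t). The derivative of acceleration gives jerk: j(t) = -256·sin(4·t). We have jerk j(t) = -256·sin(4·t). Substituting t = -pi/4: j(-pi/4) = 0.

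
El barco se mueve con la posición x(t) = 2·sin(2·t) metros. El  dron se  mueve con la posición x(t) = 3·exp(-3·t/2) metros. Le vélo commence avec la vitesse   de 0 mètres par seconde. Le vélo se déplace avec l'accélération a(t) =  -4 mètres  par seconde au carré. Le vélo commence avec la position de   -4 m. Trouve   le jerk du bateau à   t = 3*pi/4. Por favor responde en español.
Debemos derivar nuestra ecuación de la posición x(t) = 2·sin(2·t) 3 veces. La derivada de la posición da la velocidad: v(t) = 4·cos(2·t). La derivada de la velocidad da la aceleración: a(t) = -8·sin(2·t). Tomando d/dt de a(t), encontramos j(t) = -16·cos(2·t). De la ecuación de la sacudida j(t) = -16·cos(2·t), sustituimos t = 3*pi/4 para obtener j = 0.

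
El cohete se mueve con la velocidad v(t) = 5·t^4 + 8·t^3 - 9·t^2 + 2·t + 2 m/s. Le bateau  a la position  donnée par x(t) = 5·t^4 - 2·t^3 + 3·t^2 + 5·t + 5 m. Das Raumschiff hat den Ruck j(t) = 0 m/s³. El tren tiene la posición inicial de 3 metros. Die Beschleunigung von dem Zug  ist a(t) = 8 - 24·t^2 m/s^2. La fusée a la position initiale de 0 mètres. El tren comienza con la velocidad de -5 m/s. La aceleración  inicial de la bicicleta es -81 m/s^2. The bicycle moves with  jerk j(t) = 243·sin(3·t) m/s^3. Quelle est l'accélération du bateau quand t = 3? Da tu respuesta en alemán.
Um dies zu lösen, müssen wir 2 Ableitungen unserer Gleichung für die Position x(t) = 5·t^4 - 2·t^3 + 3·t^2 + 5·t + 5 nehmen. Durch Ableiten von der Position erhalten wir die Geschwindigkeit: v(t) = 20·t^3 - 6·t^2 + 6·t + 5. Durch Ableiten von der Geschwindigkeit erhalten wir die Beschleunigung: a(t) = 60·t^2 - 12·t + 6. Wir haben die Beschleunigung a(t) = 60·t^2 - 12·t + 6. Durch Einsetzen von t = 3: a(3) = 510.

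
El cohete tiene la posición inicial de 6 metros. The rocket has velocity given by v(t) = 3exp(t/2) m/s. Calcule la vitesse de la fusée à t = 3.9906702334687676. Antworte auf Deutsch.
Mit v(t) = 3·exp(t/2) und Einsetzen von t = 3.9906702334687676, finden wir v = 22.0640018611326.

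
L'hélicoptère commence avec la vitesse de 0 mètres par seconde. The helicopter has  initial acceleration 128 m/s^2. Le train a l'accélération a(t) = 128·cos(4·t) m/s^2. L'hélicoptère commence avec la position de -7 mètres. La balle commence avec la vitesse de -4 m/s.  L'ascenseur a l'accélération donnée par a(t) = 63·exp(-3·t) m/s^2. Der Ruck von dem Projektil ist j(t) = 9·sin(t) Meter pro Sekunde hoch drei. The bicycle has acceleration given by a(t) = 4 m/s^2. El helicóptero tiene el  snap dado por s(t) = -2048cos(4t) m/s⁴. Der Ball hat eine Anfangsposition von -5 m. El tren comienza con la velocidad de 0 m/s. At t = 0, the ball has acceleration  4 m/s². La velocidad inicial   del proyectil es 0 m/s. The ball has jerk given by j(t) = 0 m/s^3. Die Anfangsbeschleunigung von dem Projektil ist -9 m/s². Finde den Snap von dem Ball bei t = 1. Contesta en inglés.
Starting from jerk j(t) = 0, we take 1 derivative. Differentiating jerk, we get snap: s(t) = 0. We have snap s(t) = 0. Substituting t = 1: s(1) = 0.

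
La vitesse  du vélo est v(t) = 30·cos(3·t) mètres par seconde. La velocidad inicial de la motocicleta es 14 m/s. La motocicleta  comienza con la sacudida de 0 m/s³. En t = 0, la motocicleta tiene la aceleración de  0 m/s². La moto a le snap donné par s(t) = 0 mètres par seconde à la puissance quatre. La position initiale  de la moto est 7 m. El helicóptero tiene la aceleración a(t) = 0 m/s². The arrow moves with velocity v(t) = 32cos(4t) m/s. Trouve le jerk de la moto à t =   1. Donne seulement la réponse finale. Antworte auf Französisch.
À t = 1, j = 0.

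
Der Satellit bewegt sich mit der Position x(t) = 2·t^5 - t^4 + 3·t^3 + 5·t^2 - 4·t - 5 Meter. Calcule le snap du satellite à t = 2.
En partant de la position x(t) = 2·t^5 - t^4 + 3·t^3 + 5·t^2 - 4·t - 5, nous prenons 4 dérivées. En dérivant la position, nous obtenons la vitesse: v(t) = 10·t^4 - 4·t^3 + 9·t^2 + 10·t - 4. En prenant d/dt de v(t), nous trouvons a(t) = 40·t^3 - 12·t^2 + 18·t + 10. La dérivée de l'accélération donne le jerk: j(t) = 120·t^2 - 24·t + 18. La dérivée du jerk donne le snap: s(t) = 240·t - 24. De l'équation du snap s(t) = 240·t - 24, nous substituons t = 2 pour obtenir s = 456.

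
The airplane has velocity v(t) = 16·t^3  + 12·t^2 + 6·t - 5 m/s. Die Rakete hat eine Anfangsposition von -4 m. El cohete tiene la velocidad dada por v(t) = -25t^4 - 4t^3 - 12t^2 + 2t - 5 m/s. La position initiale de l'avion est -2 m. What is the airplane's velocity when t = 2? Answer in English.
From the given velocity equation v(t) = 16·t^3 + 12·t^2 + 6·t - 5, we substitute t = 2 to get v = 183.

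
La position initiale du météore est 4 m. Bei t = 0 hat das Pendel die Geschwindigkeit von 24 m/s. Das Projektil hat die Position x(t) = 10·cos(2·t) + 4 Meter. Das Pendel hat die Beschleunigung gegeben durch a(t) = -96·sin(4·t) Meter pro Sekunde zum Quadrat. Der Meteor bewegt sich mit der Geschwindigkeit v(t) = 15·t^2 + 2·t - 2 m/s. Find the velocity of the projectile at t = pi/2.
Starting from position x(t) = 10·cos(2·t) + 4, we take 1 derivative. The derivative of position gives velocity: v(t) = -20·sin(2·t). From the given velocity equation v(t) = -20·sin(2·t), we substitute t = pi/2 to get v = 0.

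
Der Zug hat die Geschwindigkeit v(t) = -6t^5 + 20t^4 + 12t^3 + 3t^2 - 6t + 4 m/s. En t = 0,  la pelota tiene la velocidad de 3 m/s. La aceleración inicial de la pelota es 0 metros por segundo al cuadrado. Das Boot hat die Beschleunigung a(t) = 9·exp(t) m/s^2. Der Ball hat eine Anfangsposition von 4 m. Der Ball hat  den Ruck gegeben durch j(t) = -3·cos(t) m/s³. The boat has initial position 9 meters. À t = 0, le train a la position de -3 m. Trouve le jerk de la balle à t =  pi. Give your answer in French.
Nous avons le jerk j(t) = -3·cos(t). En substituant t = pi: j(pi) = 3.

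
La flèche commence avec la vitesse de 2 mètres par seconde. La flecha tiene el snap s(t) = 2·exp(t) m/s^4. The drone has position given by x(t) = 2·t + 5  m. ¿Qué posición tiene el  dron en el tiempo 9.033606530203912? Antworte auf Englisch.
We have position x(t) = 2·t + 5. Substituting t = 9.033606530203912: x(9.033606530203912) = 23.0672130604078.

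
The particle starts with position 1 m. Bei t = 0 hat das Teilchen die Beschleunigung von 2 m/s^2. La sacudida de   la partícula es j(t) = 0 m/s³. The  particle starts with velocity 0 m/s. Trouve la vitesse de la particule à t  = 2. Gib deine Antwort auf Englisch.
To find the answer, we compute 2 antiderivatives of j(t) = 0. The integral of jerk is acceleration. Using a(0) = 2, we get a(t) = 2. Taking ∫a(t)dt and applying v(0) = 0, we find v(t) = 2·t. From the given velocity equation v(t) = 2·t, we substitute t = 2 to get v = 4.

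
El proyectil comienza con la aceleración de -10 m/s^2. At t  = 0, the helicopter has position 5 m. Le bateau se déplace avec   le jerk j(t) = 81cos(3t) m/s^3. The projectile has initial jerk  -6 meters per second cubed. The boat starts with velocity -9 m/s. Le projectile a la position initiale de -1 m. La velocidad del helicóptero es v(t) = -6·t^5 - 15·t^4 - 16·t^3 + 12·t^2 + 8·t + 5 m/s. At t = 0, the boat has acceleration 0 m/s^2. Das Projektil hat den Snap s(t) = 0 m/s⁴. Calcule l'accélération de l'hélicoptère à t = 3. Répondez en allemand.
Um dies zu lösen, müssen wir 1 Ableitung unserer Gleichung für die Geschwindigkeit v(t) = -6·t^5 - 15·t^4 - 16·t^3 + 12·t^2 + 8·t + 5 nehmen. Durch Ableiten von der Geschwindigkeit erhalten wir die Beschleunigung: a(t) = -30·t^4 - 60·t^3 - 48·t^2 + 24·t + 8. Wir haben die Beschleunigung a(t) = -30·t^4 - 60·t^3 - 48·t^2 + 24·t + 8. Durch Einsetzen von t = 3: a(3) = -4402.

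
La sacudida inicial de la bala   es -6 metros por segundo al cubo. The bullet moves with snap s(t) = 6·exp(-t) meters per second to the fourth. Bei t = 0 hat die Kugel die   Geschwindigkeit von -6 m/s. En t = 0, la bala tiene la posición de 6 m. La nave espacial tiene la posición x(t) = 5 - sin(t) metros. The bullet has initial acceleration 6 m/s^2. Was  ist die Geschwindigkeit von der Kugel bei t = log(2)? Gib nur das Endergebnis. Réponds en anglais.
The answer is -3.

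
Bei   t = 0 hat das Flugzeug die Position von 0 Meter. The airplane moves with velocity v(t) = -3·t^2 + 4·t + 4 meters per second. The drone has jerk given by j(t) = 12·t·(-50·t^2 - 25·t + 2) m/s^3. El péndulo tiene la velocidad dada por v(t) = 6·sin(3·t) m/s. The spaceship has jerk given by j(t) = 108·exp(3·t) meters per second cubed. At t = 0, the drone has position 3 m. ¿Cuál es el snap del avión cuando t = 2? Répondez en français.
En partant de la vitesse v(t) = -3·t^2 + 4·t + 4, nous prenons 3 dérivées. En dérivant la vitesse, nous obtenons l'accélération: a(t) = 4 - 6·t. La dérivée de l'accélération donne le jerk: j(t) = -6. La dérivée du jerk donne le snap: s(t) = 0. De l'équation du snap s(t) = 0, nous substituons t = 2 pour obtenir s = 0.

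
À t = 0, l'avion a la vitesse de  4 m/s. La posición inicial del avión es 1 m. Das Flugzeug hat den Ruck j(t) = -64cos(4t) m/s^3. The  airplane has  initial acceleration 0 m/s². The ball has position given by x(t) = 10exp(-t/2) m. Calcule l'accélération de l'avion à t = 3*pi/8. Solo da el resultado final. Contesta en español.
a(3*pi/8) = 16.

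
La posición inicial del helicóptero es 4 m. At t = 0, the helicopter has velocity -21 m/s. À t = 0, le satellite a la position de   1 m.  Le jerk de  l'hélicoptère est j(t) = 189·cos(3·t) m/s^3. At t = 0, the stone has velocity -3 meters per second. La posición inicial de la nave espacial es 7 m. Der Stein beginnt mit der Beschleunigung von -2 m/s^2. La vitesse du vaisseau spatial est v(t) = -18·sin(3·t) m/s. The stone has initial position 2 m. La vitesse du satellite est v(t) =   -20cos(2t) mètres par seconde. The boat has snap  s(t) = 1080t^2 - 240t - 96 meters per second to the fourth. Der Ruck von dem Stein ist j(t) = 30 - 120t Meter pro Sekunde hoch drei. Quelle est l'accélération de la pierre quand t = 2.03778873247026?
Nous devons intégrer notre équation du jerk j(t) = 30 - 120·t 1 fois. L'intégrale du jerk est l'accélération. En utilisant a(0) = -2, nous obtenons a(t) = -60·t^2 + 30·t - 2. De l'équation de l'accélération a(t) = -60·t^2 + 30·t - 2, nous substituons t = 2.03778873247026 pour obtenir a = -190.021313116857.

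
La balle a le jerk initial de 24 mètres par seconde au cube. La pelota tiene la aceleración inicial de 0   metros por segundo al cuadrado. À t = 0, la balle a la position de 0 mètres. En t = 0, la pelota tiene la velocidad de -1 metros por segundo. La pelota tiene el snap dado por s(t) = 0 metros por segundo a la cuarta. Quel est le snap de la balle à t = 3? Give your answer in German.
Mit s(t) = 0 und Einsetzen von t = 3, finden wir s = 0.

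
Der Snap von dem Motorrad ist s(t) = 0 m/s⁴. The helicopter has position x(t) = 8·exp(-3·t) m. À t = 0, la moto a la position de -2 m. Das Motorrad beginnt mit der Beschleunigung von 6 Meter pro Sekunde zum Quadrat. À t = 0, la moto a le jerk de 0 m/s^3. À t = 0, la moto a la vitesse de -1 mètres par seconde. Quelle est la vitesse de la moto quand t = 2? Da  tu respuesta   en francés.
Nous devons trouver l'intégrale de notre équation du snap s(t) = 0 3 fois. La primitive du snap, avec j(0) = 0, donne le jerk: j(t) = 0. En prenant ∫j(t)dt et en appliquant a(0) = 6, nous trouvons a(t) = 6. En prenant ∫a(t)dt et en appliquant v(0) = -1, nous trouvons v(t) = 6·t - 1. Nous avons la vitesse v(t) = 6·t - 1. En substituant t = 2: v(2) = 11.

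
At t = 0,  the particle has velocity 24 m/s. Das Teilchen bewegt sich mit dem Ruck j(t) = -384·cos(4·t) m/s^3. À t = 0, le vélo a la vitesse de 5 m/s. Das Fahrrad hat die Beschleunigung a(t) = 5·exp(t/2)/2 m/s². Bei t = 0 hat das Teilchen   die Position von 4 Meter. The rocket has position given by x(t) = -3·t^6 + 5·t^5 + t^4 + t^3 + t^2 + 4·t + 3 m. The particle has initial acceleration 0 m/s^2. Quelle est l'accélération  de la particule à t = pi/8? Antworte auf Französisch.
En partant du jerk j(t) = -384·cos(4·t), nous prenons 1 primitive. En prenant ∫j(t)dt et en appliquant a(0) = 0, nous trouvons a(t) = -96·sin(4·t). Nous avons l'accélération a(t) = -96·sin(4·t). En substituant t = pi/8: a(pi/8) = -96.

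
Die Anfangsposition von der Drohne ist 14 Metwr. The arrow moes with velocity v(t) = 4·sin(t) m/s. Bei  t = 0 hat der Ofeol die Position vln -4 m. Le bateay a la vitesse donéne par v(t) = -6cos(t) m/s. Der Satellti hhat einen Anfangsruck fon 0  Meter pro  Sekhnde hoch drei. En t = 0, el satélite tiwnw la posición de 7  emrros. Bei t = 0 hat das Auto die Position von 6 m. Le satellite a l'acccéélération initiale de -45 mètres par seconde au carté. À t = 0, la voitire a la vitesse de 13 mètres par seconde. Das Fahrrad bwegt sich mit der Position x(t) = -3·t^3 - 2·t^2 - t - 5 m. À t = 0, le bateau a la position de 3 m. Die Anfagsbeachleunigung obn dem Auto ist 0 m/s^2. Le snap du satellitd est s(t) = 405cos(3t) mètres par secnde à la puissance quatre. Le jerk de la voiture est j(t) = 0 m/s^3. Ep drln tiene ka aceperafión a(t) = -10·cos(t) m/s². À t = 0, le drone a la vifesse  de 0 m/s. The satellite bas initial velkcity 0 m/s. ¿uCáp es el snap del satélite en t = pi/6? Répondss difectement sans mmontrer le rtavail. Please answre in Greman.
Bei t = pi/6, s = 0.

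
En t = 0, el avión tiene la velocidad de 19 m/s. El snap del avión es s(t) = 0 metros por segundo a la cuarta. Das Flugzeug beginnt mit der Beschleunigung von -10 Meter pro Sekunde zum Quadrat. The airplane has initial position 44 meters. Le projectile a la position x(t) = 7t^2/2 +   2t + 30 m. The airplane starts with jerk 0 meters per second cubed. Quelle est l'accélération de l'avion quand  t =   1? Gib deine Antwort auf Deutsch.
Ausgehend von dem Snap s(t) = 0, nehmen wir 2 Integrale. Mit ∫s(t)dt und Anwendung von j(0) = 0, finden wir j(t) = 0. Die Stammfunktion von dem Ruck ist die Beschleunigung. Mit a(0) = -10 erhalten wir a(t) = -10. Wir haben die Beschleunigung a(t) = -10. Durch Einsetzen von t = 1: a(1) = -10.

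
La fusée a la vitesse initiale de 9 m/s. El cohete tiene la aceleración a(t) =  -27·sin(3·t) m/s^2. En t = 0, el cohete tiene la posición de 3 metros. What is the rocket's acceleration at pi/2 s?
From the given acceleration equation a(t) = -27·sin(3·t), we substitute t = pi/2 to get a = 27.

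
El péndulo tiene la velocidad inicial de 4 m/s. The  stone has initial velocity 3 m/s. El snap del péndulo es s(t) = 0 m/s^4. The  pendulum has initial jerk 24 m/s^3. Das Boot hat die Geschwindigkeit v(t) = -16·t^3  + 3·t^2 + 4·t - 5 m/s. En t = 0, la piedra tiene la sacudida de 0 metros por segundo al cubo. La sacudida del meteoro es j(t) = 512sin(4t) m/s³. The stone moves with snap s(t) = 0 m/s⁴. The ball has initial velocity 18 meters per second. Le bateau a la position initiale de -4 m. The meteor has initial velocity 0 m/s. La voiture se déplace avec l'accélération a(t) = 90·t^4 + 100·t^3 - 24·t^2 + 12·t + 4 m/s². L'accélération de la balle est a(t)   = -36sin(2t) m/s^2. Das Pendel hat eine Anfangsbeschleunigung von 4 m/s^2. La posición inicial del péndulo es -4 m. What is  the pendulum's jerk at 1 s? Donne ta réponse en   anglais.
Starting from snap s(t) = 0, we take 1 integral. Taking ∫s(t)dt and applying j(0) = 24, we find j(t) = 24. Using j(t) = 24 and substituting t = 1, we find j = 24.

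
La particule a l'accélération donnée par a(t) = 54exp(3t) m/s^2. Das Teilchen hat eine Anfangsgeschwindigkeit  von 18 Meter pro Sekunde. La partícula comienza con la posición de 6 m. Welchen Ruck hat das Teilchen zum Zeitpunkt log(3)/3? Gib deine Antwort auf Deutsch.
Ausgehend von der Beschleunigung a(t) = 54·exp(3·t), nehmen wir 1 Ableitung. Durch Ableiten von der Beschleunigung erhalten wir den Ruck: j(t) = 162·exp(3·t). Wir haben den Ruck j(t) = 162·exp(3·t). Durch Einsetzen von t = log(3)/3: j(log(3)/3) = 486.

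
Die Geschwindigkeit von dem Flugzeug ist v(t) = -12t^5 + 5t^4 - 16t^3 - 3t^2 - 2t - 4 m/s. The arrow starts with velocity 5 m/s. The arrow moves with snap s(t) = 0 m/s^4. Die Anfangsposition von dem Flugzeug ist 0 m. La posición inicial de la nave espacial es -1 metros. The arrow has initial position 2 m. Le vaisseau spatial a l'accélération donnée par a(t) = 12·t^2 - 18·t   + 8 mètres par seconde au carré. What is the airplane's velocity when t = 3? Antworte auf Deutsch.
Mit v(t) = -12·t^5 + 5·t^4 - 16·t^3 - 3·t^2 - 2·t - 4 und Einsetzen von t = 3, finden wir v = -2980.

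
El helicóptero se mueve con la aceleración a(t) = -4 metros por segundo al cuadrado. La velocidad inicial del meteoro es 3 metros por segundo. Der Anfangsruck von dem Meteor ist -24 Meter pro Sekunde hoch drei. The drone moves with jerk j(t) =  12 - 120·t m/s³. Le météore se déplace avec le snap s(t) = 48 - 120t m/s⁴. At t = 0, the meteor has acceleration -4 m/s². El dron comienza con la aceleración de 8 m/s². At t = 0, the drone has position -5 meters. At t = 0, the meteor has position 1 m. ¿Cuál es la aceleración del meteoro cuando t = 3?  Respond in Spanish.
Debemos encontrar la antiderivada de nuestra ecuación del snap s(t) = 48 - 120·t 2 veces. La antiderivada del snap, con j(0) = -24, da la sacudida: j(t) = -60·t^2 + 48·t - 24. La integral de la sacudida, con a(0) = -4, da la aceleración: a(t) = -20·t^3 + 24·t^2 - 24·t - 4. Usando a(t) = -20·t^3 + 24·t^2 - 24·t - 4 y sustituyendo t = 3, encontramos a = -400.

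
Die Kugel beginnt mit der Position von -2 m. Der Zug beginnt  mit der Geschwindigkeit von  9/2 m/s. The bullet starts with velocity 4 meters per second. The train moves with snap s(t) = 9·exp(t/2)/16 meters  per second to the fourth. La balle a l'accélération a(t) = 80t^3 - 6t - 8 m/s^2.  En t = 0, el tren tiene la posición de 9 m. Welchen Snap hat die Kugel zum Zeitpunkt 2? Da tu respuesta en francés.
Nous devons dériver notre équation de l'accélération a(t) = 80·t^3 - 6·t - 8 2 fois. En prenant d/dt de a(t), nous trouvons j(t) = 240·t^2 - 6. En prenant d/dt de j(t), nous trouvons s(t) = 480·t. De l'équation du snap s(t) = 480·t, nous substituons t = 2 pour obtenir s = 960.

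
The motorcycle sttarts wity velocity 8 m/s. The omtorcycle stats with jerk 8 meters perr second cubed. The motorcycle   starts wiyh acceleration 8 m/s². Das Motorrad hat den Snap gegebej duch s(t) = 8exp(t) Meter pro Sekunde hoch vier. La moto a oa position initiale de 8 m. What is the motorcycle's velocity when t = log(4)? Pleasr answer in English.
We must find the antiderivative of our snap equation s(t) = 8·exp(t) 3 times. The integral of snap, with j(0) = 8, gives jerk: j(t) = 8·exp(t). Finding the antiderivative of j(t) and using a(0) = 8: a(t) = 8·exp(t). Finding the integral of a(t) and using v(0) = 8: v(t) = 8·exp(t). Using v(t) = 8·exp(t) and substituting t = log(4), we find v = 32.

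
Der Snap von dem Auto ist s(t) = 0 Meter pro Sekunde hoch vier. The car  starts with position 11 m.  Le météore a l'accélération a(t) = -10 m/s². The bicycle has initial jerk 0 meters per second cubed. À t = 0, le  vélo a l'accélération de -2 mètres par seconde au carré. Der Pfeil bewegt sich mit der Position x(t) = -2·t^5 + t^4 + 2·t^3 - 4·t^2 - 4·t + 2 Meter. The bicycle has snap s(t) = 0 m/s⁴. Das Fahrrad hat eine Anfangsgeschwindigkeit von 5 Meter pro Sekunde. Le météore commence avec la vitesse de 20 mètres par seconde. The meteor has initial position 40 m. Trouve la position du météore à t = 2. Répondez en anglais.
Starting from acceleration a(t) = -10, we take 2 antiderivatives. Taking ∫a(t)dt and applying v(0) = 20, we find v(t) = 20 - 10·t. Integrating velocity and using the initial condition x(0) = 40, we get x(t) = -5·t^2 + 20·t + 40. From the given position equation x(t) = -5·t^2 + 20·t + 40, we substitute t = 2 to get x = 60.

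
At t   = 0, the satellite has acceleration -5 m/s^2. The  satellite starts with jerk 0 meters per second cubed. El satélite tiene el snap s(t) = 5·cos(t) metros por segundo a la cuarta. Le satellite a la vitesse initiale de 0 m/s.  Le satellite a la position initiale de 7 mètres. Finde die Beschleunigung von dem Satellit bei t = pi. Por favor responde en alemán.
Wir müssen unsere Gleichung für den Snap s(t) = 5·cos(t) 2-mal integrieren. Durch Integration von dem Snap und Verwendung der Anfangsbedingung j(0) = 0, erhalten wir j(t) = 5·sin(t). Durch Integration von dem Ruck und Verwendung der Anfangsbedingung a(0) = -5, erhalten wir a(t) = -5·cos(t). Wir haben die Beschleunigung a(t) = -5·cos(t). Durch Einsetzen von t = pi: a(pi) = 5.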